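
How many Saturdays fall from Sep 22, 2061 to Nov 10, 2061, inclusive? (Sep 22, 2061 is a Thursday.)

Sep 22, 2061 is a Thursday; the first Saturday on or after it is Sep 24, 2061 (2 days later).
From Sep 24, 2061 to Nov 10, 2061: 6 + 31 + 10 = 47 days (rest of Sep, Oct, Nov).
47 ÷ 7 = 6 full weeks with remainder 5, so 6 more Saturdays after the first → 7.

7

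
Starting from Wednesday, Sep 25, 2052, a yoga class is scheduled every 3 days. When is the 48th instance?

The 48th occurrence is 47 intervals after the first: 47 × 3 = 141 days after Sep 25, 2052.
Sep has 30 days — 5 days to the end of Sep leaves 136.
Oct has 31 days (105 left).
Nov has 30 days (75 left).
Dec has 31 days (44 left).
Jan has 31 days (13 left).
13 days into Feb → Feb 13, 2053.

Feb 13, 2053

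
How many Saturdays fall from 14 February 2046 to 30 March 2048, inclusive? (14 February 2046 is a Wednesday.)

14 February 2046 is a Wednesday; the first Saturday on or after it is 17 February 2046 (3 days later).
From 17 February 2046 to 30 March 2048: 317 + 365 + 90 = 772 days (rest of 2046, 2047, to 30 March 2048 in 2048).
772 ÷ 7 = 110 full weeks with remainder 2, so 110 more Saturdays after the first → 111.

111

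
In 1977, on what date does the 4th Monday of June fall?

June 1977 begins on a Wednesday, so the first Monday is June 6 (5 days later).
The 4th Monday is 3 weeks later: 6 + 21 = 27.

1977-06-27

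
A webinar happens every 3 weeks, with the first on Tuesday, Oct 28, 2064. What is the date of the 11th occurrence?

May 26, 2065

The 11th occurrence is 10 intervals after the first: 10 × 21 = 210 days after Oct 28, 2064.
Oct has 31 days — 3 days to the end of Oct leaves 207.
Nov has 30 days (177 left).
Dec has 31 days (146 left).
Jan has 31 days (115 left).
Feb has 28 days (87 left).
Mar has 31 days (56 left).
Apr has 30 days (26 left).
26 days into May → May 26, 2065.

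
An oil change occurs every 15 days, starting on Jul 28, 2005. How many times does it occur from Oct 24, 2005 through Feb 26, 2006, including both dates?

9

Occurrences land 15·i days after Jul 28, 2005 for i = 0, 1, 2, …
Oct 24, 2005 is 88 days after the start; 88 ÷ 15 = 5 remainder 13; since the remainder is 13, round up to i = 6. First occurrence in the window: #7 on Oct 26, 2005 (6×15 = 90 days in).
Feb 26, 2006 is 213 days after the start; 213 ÷ 15 = 14 remainder 3. Last occurrence in the window: #15 on Feb 23, 2006.
Occurrences #7 through #15: 9 in total.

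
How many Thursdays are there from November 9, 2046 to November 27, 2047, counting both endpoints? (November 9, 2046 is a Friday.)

54

November 9, 2046 is a Friday; the first Thursday on or after it is November 15, 2046 (6 days later).
From November 15, 2046 to November 27, 2047: 46 + 331 = 377 days (rest of 2046, to November 27, 2047 in 2047).
377 ÷ 7 = 53 full weeks with remainder 6, so 53 more Thursdays after the first → 54.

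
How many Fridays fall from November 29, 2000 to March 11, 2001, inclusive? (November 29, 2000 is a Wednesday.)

November 29, 2000 is a Wednesday; the first Friday on or after it is December 1, 2000 (2 days later).
From December 1, 2000 to March 11, 2001: 30 + 31 + 28 + 11 = 100 days (rest of December, January, February, March).
100 ÷ 7 = 14 full weeks with remainder 2, so 14 more Fridays after the first → 15.

15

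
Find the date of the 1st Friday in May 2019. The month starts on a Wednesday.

May 2019 begins on a Wednesday, so the first Friday is May 3 (2 days later).

May 3, 2019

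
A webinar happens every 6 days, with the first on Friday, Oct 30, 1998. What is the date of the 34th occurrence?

May 16, 1999

The 34th occurrence is 33 intervals after the first: 33 × 6 = 198 days after Oct 30, 1998.
Oct has 31 days — 1 day to the end of Oct leaves 197.
Nov has 30 days (167 left).
Dec has 31 days (136 left).
Jan has 31 days (105 left).
Feb has 28 days (77 left).
Mar has 31 days (46 left).
Apr has 30 days (16 left).
16 days into May → May 16, 1999.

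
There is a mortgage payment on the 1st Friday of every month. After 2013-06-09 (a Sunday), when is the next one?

2013-07-05

June 2013 starts on a Saturday, so its 1st Friday is 2013-06-07 (6 days in).
That is not after 2013-06-09, so look at July 2013.
July 2013 starts on a Monday, so its 1st Friday is 2013-07-05 (4 days in).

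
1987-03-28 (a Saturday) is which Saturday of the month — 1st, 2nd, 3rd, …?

Day 28 falls in week ⌈28/7⌉ of the month.
Days 1–7 hold the 1st Saturday, 8–14 the 2nd, 15–21 the 3rd, 22–28 the 4th, 29–31 the 5th.
28 is in the range for the 4th.

4th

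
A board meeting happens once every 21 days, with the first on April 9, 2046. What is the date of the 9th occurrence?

The 9th occurrence is 8 intervals after the first: 8 × 21 = 168 days after April 9, 2046.
April has 30 days — 21 days to the end of April leaves 147.
May has 31 days (116 left).
June has 30 days (86 left).
July has 31 days (55 left).
August has 31 days (24 left).
24 days into September → September 24, 2046.

September 24, 2046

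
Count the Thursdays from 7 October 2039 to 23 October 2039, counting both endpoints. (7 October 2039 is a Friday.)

7 October 2039 is a Friday; the first Thursday on or after it is 13 October 2039 (6 days later).
From 13 October 2039 to 23 October 2039 is 23 − 13 = 10 days.
10 ÷ 7 = 1 full weeks with remainder 3, so 1 more Thursdays after the first → 2.

2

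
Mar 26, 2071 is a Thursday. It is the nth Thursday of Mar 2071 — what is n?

Day 26 falls in week ⌈26/7⌉ of the month.
Days 1–7 hold the 1st Thursday, 8–14 the 2nd, 15–21 the 3rd, 22–28 the 4th, 29–31 the 5th.
26 is in the range for the 4th.

4th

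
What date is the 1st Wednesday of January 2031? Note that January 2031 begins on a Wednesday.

January 2031 begins on a Wednesday, so the first Wednesday is January 1.

2031-01-01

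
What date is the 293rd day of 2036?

January has 31 days (293 − 31 = 262 remain).
February has 29 days (262 − 29 = 233 remain).
March has 31 days (233 − 31 = 202 remain).
April has 30 days (202 − 30 = 172 remain).
May has 31 days (172 − 31 = 141 remain).
June has 30 days (141 − 30 = 111 remain).
July has 31 days (111 − 31 = 80 remain).
August has 31 days (80 − 31 = 49 remain).
September has 30 days (49 − 30 = 19 remain).
19 into October → October 19.

October 19, 2036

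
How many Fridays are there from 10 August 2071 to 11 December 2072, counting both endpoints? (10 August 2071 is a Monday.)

10 August 2071 is a Monday; the first Friday on or after it is 14 August 2071 (4 days later).
From 14 August 2071 to 11 December 2072: 139 + 346 = 485 days (rest of 2071, to 11 December 2072 in 2072).
485 ÷ 7 = 69 full weeks with remainder 2, so 69 more Fridays after the first → 70.

70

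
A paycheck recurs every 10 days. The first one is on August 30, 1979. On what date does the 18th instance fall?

February 16, 1980

The 18th occurrence is 17 intervals after the first: 17 × 10 = 170 days after August 30, 1979.
August has 31 days — 1 day to the end of August leaves 169.
September has 30 days (139 left).
October has 31 days (108 left).
November has 30 days (78 left).
December has 31 days (47 left).
January has 31 days (16 left).
16 days into February → February 16, 1980.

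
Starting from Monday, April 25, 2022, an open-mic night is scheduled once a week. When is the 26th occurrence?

The 26th occurrence is 25 intervals after the first: 25 × 7 = 175 days after April 25, 2022.
April has 30 days — 5 days to the end of April leaves 170.
May has 31 days (139 left).
June has 30 days (109 left).
July has 31 days (78 left).
August has 31 days (47 left).
September has 30 days (17 left).
17 days into October → October 17, 2022.

October 17, 2022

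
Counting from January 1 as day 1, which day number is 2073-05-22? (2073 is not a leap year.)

142

Days in months before May: 31 + 28 + 31 + 30 = 120.
Plus 22 days into May → day 142.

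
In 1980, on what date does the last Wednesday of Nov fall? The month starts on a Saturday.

Nov 26, 1980

Nov 1980 begins on a Saturday, so the first Wednesday is Nov 5 (4 days later).
Nov 1980 has 30 days. Adding weeks: 5, 12, 19, 26 — the last one ≤ 30 is the 26th.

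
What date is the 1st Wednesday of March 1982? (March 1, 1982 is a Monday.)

March 3, 1982

March 1982 begins on a Monday, so the first Wednesday is March 3 (2 days later).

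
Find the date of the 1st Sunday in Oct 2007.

Oct 2007 begins on a Monday, so the first Sunday is Oct 7 (6 days later).

Oct 7, 2007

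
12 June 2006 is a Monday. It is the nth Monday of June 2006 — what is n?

Day 12 falls in week ⌈12/7⌉ of the month.
Days 1–7 hold the 1st Monday, 8–14 the 2nd, 15–21 the 3rd, 22–28 the 4th, 29–31 the 5th.
12 is in the range for the 2nd.

2nd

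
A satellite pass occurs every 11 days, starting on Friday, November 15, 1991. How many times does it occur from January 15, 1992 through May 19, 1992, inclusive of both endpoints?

Occurrences land 11·i days after November 15, 1991 for i = 0, 1, 2, …
January 15, 1992 is 61 days after the start; 61 ÷ 11 = 5 remainder 6; since the remainder is 6, round up to i = 6. First occurrence in the window: #7 on January 20, 1992 (6×11 = 66 days in).
May 19, 1992 is 186 days after the start; 186 ÷ 11 = 16 remainder 10. Last occurrence in the window: #17 on May 9, 1992.
Occurrences #7 through #17: 11 in total.

11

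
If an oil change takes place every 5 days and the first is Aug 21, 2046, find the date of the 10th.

Oct 5, 2046

The 10th occurrence is 9 intervals after the first: 9 × 5 = 45 days after Aug 21, 2046.
Aug has 31 days — 10 days to the end of Aug leaves 35.
Sep has 30 days (5 left).
5 days into Oct → Oct 5, 2046.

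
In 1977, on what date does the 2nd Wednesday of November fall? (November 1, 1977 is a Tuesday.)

November 9, 1977

November 1977 begins on a Tuesday, so the first Wednesday is November 2 (1 day later).
The 2nd Wednesday is 1 weeks later: 2 + 7 = 9.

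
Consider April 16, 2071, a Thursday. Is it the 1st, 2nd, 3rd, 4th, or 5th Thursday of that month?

3rd

Day 16 falls in week ⌈16/7⌉ of the month.
Days 1–7 hold the 1st Thursday, 8–14 the 2nd, 15–21 the 3rd, 22–28 the 4th, 29–31 the 5th.
16 is in the range for the 3rd.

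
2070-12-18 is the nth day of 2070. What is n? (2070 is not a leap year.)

352

Days in months before December: 31 + 28 + 31 + 30 + 31 + 30 + 31 + 31 + 30 + 31 + 30 = 334.
Plus 18 days into December → day 352.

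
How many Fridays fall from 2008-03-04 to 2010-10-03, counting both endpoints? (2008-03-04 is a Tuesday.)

135

2008-03-04 is a Tuesday; the first Friday on or after it is 2008-03-07 (3 days later).
From 2008-03-07 to 2010-10-03: 299 + 365 + 276 = 940 days (rest of 2008, 2009, to 2010-10-03 in 2010).
940 ÷ 7 = 134 full weeks with remainder 2, so 134 more Fridays after the first → 135.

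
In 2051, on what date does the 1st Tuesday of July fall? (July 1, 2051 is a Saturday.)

July 2051 begins on a Saturday, so the first Tuesday is July 4 (3 days later).

4 July 2051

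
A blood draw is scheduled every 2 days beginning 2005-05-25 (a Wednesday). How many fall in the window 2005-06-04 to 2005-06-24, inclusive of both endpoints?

11

Occurrences land 2·i days after 2005-05-25 for i = 0, 1, 2, …
2005-06-04 is 10 days after the start; 10 ÷ 2 = 5 remainder 0. First occurrence in the window: #6 on 2005-06-04 (5×2 = 10 days in).
2005-06-24 is 30 days after the start; 30 ÷ 2 = 15 remainder 0. Last occurrence in the window: #16 on 2005-06-24.
Occurrences #6 through #16: 11 in total.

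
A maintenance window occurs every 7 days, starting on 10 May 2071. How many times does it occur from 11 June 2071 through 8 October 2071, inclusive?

17

Occurrences land 7·i days after 10 May 2071 for i = 0, 1, 2, …
11 June 2071 is 32 days after the start; 32 ÷ 7 = 4 remainder 4; since the remainder is 4, round up to i = 5. First occurrence in the window: #6 on 14 June 2071 (5×7 = 35 days in).
8 October 2071 is 151 days after the start; 151 ÷ 7 = 21 remainder 4. Last occurrence in the window: #22 on 4 October 2071.
Occurrences #6 through #22: 17 in total.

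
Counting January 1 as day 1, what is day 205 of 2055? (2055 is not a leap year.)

Jan has 31 days (205 − 31 = 174 remain).
Feb has 28 days (174 − 28 = 146 remain).
Mar has 31 days (146 − 31 = 115 remain).
Apr has 30 days (115 − 30 = 85 remain).
May has 31 days (85 − 31 = 54 remain).
Jun has 30 days (54 − 30 = 24 remain).
24 into Jul → Jul 24.

Jul 24, 2055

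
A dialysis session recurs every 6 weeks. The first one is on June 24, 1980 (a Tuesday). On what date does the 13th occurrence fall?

November 10, 1981

The 13th occurrence is 12 intervals after the first: 12 × 42 = 504 days after June 24, 1980.
June has 30 days — 6 days to the end of June leaves 498.
From end of June to end of 1980 is 184 days (314 left).
January has 31 days (283 left).
February has 28 days (255 left).
March has 31 days (224 left).
April has 30 days (194 left).
May has 31 days (163 left).
June has 30 days (133 left).
July has 31 days (102 left).
August has 31 days (71 left).
September has 30 days (41 left).
October has 31 days (10 left).
10 days into November → November 10, 1981.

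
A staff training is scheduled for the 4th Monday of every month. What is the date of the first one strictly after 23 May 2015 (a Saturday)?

25 May 2015

May 2015 starts on a Friday; its first Monday is the 4th, so the 4th Monday is the 25th — 25 May 2015.
25 May 2015 is after 23 May 2015, so that is the next one.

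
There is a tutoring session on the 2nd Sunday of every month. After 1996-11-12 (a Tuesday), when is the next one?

1996-12-08

November 1996 starts on a Friday; its first Sunday is the 3rd, so the 2nd Sunday is the 10th — 1996-11-10.
That is not after 1996-11-12, so look at December 1996.
December 1996 starts on a Sunday; its first Sunday is the 1st, so the 2nd Sunday is the 8th — 1996-12-08.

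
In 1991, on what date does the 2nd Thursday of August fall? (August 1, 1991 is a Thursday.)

August 1991 begins on a Thursday, so the first Thursday is August 1.
The 2nd Thursday is 1 weeks later: 1 + 7 = 8.

1991-08-08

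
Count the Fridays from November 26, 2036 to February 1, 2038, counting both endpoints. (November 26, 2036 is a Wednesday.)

62

November 26, 2036 is a Wednesday; the first Friday on or after it is November 28, 2036 (2 days later).
From November 28, 2036 to February 1, 2038: 33 + 365 + 32 = 430 days (rest of 2036, 2037, to February 1, 2038 in 2038).
430 ÷ 7 = 61 full weeks with remainder 3, so 61 more Fridays after the first → 62.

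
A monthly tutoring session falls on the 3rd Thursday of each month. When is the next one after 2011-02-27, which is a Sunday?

February 2011 starts on a Tuesday; its first Thursday is the 3rd, so the 3rd Thursday is the 17th — 2011-02-17.
That is not after 2011-02-27, so look at March 2011.
March 2011 starts on a Tuesday; its first Thursday is the 3rd, so the 3rd Thursday is the 17th — 2011-03-17.

2011-03-17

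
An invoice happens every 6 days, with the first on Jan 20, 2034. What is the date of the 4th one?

Feb 7, 2034

The 4th occurrence is 3 intervals after the first: 3 × 6 = 18 days after Jan 20, 2034.
Jan has 31 days — 11 days to the end of Jan leaves 7.
7 days into Feb → Feb 7, 2034.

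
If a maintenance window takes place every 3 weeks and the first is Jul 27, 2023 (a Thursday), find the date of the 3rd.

The 3rd occurrence is 2 intervals after the first: 2 × 21 = 42 days after Jul 27, 2023.
Jul has 31 days — 4 days to the end of Jul leaves 38.
Aug has 31 days (7 left).
7 days into Sep → Sep 7, 2023.

Sep 7, 2023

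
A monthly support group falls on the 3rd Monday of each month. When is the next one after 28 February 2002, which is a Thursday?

February 2002 starts on a Friday; its first Monday is the 4th, so the 3rd Monday is the 18th — 18 February 2002.
That is not after 28 February 2002, so look at March 2002.
March 2002 starts on a Friday; its first Monday is the 4th, so the 3rd Monday is the 18th — 18 March 2002.

18 March 2002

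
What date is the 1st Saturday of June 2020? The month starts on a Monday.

6 June 2020

June 2020 begins on a Monday, so the first Saturday is June 6 (5 days later).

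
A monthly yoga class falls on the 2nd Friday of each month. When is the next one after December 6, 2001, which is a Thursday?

December 2001 starts on a Saturday; its first Friday is the 7th, so the 2nd Friday is the 14th — December 14, 2001.
December 14, 2001 is after December 6, 2001, so that is the next one.

December 14, 2001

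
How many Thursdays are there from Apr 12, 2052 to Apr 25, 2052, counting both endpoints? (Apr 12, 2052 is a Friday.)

Apr 12, 2052 is a Friday; the first Thursday on or after it is Apr 18, 2052 (6 days later).
From Apr 18, 2052 to Apr 25, 2052 is 25 − 18 = 7 days.
7 ÷ 7 = 1 full weeks with remainder 0, so 1 more Thursdays after the first → 2.

2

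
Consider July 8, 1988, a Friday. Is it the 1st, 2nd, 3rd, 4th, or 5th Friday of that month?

2nd

Day 8 falls in week ⌈8/7⌉ of the month.
Days 1–7 hold the 1st Friday, 8–14 the 2nd, 15–21 the 3rd, 22–28 the 4th, 29–31 the 5th.
8 is in the range for the 2nd.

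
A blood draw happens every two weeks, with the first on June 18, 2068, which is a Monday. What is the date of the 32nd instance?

August 26, 2069

The 32nd occurrence is 31 intervals after the first: 31 × 14 = 434 days after June 18, 2068.
June has 30 days — 12 days to the end of June leaves 422.
From end of June to end of 2068 is 184 days (238 left).
January has 31 days (207 left).
February has 28 days (179 left).
March has 31 days (148 left).
April has 30 days (118 left).
May has 31 days (87 left).
June has 30 days (57 left).
July has 31 days (26 left).
26 days into August → August 26, 2069.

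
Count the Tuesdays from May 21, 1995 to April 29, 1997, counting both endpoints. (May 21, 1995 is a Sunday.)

102

May 21, 1995 is a Sunday; the first Tuesday on or after it is May 23, 1995 (2 days later).
From May 23, 1995 to April 29, 1997: 222 + 366 + 119 = 707 days (rest of 1995, 1996, to April 29, 1997 in 1997).
707 ÷ 7 = 101 full weeks with remainder 0, so 101 more Tuesdays after the first → 102.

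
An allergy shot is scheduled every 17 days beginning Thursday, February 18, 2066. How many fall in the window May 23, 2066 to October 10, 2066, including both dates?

Occurrences land 17·i days after February 18, 2066 for i = 0, 1, 2, …
May 23, 2066 is 94 days after the start; 94 ÷ 17 = 5 remainder 9; since the remainder is 9, round up to i = 6. First occurrence in the window: #7 on May 31, 2066 (6×17 = 102 days in).
October 10, 2066 is 234 days after the start; 234 ÷ 17 = 13 remainder 13. Last occurrence in the window: #14 on September 27, 2066.
Occurrences #7 through #14: 8 in total.

8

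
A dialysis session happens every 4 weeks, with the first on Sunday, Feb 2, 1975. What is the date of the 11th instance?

Nov 9, 1975

The 11th occurrence is 10 intervals after the first: 10 × 28 = 280 days after Feb 2, 1975.
Feb has 28 days — 26 days to the end of Feb leaves 254.
Mar has 31 days (223 left).
Apr has 30 days (193 left).
May has 31 days (162 left).
Jun has 30 days (132 left).
Jul has 31 days (101 left).
Aug has 31 days (70 left).
Sep has 30 days (40 left).
Oct has 31 days (9 left).
9 days into Nov → Nov 9, 1975.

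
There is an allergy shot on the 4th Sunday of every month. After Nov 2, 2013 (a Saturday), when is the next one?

Nov 2013 starts on a Friday; its first Sunday is the 3rd, so the 4th Sunday is the 24th — Nov 24, 2013.
Nov 24, 2013 is after Nov 2, 2013, so that is the next one.

Nov 24, 2013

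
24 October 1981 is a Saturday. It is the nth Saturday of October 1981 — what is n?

Day 24 falls in week ⌈24/7⌉ of the month.
Days 1–7 hold the 1st Saturday, 8–14 the 2nd, 15–21 the 3rd, 22–28 the 4th, 29–31 the 5th.
24 is in the range for the 4th.

4th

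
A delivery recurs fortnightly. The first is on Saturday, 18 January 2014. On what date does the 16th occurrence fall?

The 16th occurrence is 15 intervals after the first: 15 × 14 = 210 days after 18 January 2014.
January has 31 days — 13 days to the end of January leaves 197.
February has 28 days (169 left).
March has 31 days (138 left).
April has 30 days (108 left).
May has 31 days (77 left).
June has 30 days (47 left).
July has 31 days (16 left).
16 days into August → 16 August 2014.

16 August 2014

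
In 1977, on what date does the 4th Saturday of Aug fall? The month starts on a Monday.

Aug 27, 1977

Aug 1977 begins on a Monday, so the first Saturday is Aug 6 (5 days later).
The 4th Saturday is 3 weeks later: 6 + 21 = 27.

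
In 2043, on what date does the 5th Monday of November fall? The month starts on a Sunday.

November 2043 begins on a Sunday, so the first Monday is November 2 (1 day later).
The 5th Monday is 4 weeks later: 2 + 28 = 30.

30 November 2043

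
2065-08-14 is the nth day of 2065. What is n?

Days in months before August: 31 + 28 + 31 + 30 + 31 + 30 + 31 = 212.
Plus 14 days into August → day 226.

226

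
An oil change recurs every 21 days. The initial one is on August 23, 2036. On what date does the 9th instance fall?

February 7, 2037

The 9th occurrence is 8 intervals after the first: 8 × 21 = 168 days after August 23, 2036.
August has 31 days — 8 days to the end of August leaves 160.
September has 30 days (130 left).
October has 31 days (99 left).
November has 30 days (69 left).
December has 31 days (38 left).
January has 31 days (7 left).
7 days into February → February 7, 2037.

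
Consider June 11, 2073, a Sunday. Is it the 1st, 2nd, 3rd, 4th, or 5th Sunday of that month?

Day 11 falls in week ⌈11/7⌉ of the month.
Days 1–7 hold the 1st Sunday, 8–14 the 2nd, 15–21 the 3rd, 22–28 the 4th, 29–31 the 5th.
11 is in the range for the 2nd.

2nd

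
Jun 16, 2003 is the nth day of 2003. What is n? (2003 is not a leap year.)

167

Days in months before Jun: 31 + 28 + 31 + 30 + 31 = 151.
Plus 16 days into Jun → day 167.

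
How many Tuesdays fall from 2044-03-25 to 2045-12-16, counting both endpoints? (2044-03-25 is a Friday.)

90

2044-03-25 is a Friday; the first Tuesday on or after it is 2044-03-29 (4 days later).
From 2044-03-29 to 2045-12-16: 277 + 350 = 627 days (rest of 2044, to 2045-12-16 in 2045).
627 ÷ 7 = 89 full weeks with remainder 4, so 89 more Tuesdays after the first → 90.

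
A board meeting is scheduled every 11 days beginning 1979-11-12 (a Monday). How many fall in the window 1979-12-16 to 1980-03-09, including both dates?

Occurrences land 11·i days after 1979-11-12 for i = 0, 1, 2, …
1979-12-16 is 34 days after the start; 34 ÷ 11 = 3 remainder 1; since the remainder is 1, round up to i = 4. First occurrence in the window: #5 on 1979-12-26 (4×11 = 44 days in).
1980-03-09 is 118 days after the start; 118 ÷ 11 = 10 remainder 8. Last occurrence in the window: #11 on 1980-03-01.
Occurrences #5 through #11: 7 in total.

7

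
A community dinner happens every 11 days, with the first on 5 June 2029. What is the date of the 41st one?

The 41st occurrence is 40 intervals after the first: 40 × 11 = 440 days after 5 June 2029.
June has 30 days — 25 days to the end of June leaves 415.
From end of June to end of 2029 is 184 days (231 left).
January has 31 days (200 left).
February has 28 days (172 left).
March has 31 days (141 left).
April has 30 days (111 left).
May has 31 days (80 left).
June has 30 days (50 left).
July has 31 days (19 left).
19 days into August → 19 August 2030.

19 August 2030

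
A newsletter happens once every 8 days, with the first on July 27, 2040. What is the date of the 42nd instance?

The 42nd occurrence is 41 intervals after the first: 41 × 8 = 328 days after July 27, 2040.
July has 31 days — 4 days to the end of July leaves 324.
August has 31 days (293 left).
September has 30 days (263 left).
October has 31 days (232 left).
November has 30 days (202 left).
December has 31 days (171 left).
January has 31 days (140 left).
February has 28 days (112 left).
March has 31 days (81 left).
April has 30 days (51 left).
May has 31 days (20 left).
20 days into June → June 20, 2041.

June 20, 2041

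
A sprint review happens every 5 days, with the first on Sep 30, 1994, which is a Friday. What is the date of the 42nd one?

Apr 23, 1995

The 42nd occurrence is 41 intervals after the first: 41 × 5 = 205 days after Sep 30, 1994.
Sep has 30 days — 0 days to the end of Sep leaves 205.
Oct has 31 days (174 left).
Nov has 30 days (144 left).
Dec has 31 days (113 left).
Jan has 31 days (82 left).
Feb has 28 days (54 left).
Mar has 31 days (23 left).
23 days into Apr → Apr 23, 1995.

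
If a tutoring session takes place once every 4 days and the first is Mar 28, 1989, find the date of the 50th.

The 50th occurrence is 49 intervals after the first: 49 × 4 = 196 days after Mar 28, 1989.
Mar has 31 days — 3 days to the end of Mar leaves 193.
Apr has 30 days (163 left).
May has 31 days (132 left).
Jun has 30 days (102 left).
Jul has 31 days (71 left).
Aug has 31 days (40 left).
Sep has 30 days (10 left).
10 days into Oct → Oct 10, 1989.

Oct 10, 1989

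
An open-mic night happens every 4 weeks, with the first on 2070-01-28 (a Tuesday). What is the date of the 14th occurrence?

The 14th occurrence is 13 intervals after the first: 13 × 28 = 364 days after 2070-01-28.
January has 31 days — 3 days to the end of January leaves 361.
February has 28 days (333 left).
March has 31 days (302 left).
April has 30 days (272 left).
May has 31 days (241 left).
June has 30 days (211 left).
July has 31 days (180 left).
August has 31 days (149 left).
September has 30 days (119 left).
October has 31 days (88 left).
November has 30 days (58 left).
December has 31 days (27 left).
27 days into January → 2071-01-27.

2071-01-27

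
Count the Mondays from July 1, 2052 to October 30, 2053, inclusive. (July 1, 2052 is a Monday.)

70

July 1, 2052 is a Monday; the first Monday on or after it is July 1, 2052.
From July 1, 2052 to October 30, 2053: 183 + 303 = 486 days (rest of 2052, to October 30, 2053 in 2053).
486 ÷ 7 = 69 full weeks with remainder 3, so 69 more Mondays after the first → 70.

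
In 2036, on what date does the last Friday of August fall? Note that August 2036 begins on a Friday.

August 2036 begins on a Friday, so the first Friday is August 1.
August 2036 has 31 days. Adding weeks: 1, 8, 15, 22, 29 — the last one ≤ 31 is the 29th.

August 29, 2036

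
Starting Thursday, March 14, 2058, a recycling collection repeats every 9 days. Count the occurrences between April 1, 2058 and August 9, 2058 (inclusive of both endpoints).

15

Occurrences land 9·i days after March 14, 2058 for i = 0, 1, 2, …
April 1, 2058 is 18 days after the start; 18 ÷ 9 = 2 remainder 0. First occurrence in the window: #3 on April 1, 2058 (2×9 = 18 days in).
August 9, 2058 is 148 days after the start; 148 ÷ 9 = 16 remainder 4. Last occurrence in the window: #17 on August 5, 2058.
Occurrences #3 through #17: 15 in total.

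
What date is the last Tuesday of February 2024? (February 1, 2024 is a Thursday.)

2024-02-27

February 2024 begins on a Thursday, so the first Tuesday is February 6 (5 days later).
February 2024 has 29 days. Adding weeks: 6, 13, 20, 27 — the last one ≤ 29 is the 27th.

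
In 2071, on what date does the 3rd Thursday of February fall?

19 February 2071

The first Thursday of February 2071 is February 5.
The 3rd Thursday is 2 weeks later: 5 + 14 = 19.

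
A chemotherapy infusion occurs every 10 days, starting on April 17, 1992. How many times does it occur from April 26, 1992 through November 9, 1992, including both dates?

20

Occurrences land 10·i days after April 17, 1992 for i = 0, 1, 2, …
April 26, 1992 is 9 days after the start; 9 ÷ 10 = 0 remainder 9; since the remainder is 9, round up to i = 1. First occurrence in the window: #2 on April 27, 1992 (1×10 = 10 days in).
November 9, 1992 is 206 days after the start; 206 ÷ 10 = 20 remainder 6. Last occurrence in the window: #21 on November 3, 1992.
Occurrences #2 through #21: 20 in total.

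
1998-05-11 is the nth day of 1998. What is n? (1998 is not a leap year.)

Days in months before May: 31 + 28 + 31 + 30 = 120.
Plus 11 days into May → day 131.

131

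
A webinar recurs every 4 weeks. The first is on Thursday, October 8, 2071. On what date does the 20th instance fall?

March 23, 2073

The 20th occurrence is 19 intervals after the first: 19 × 28 = 532 days after October 8, 2071.
October has 31 days — 23 days to the end of October leaves 509.
From end of October to end of 2071 is 61 days (448 left).
2072 has 366 days (82 left).
January has 31 days (51 left).
February has 28 days (23 left).
23 days into March → March 23, 2073.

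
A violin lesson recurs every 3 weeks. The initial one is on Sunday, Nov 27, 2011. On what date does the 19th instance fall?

The 19th occurrence is 18 intervals after the first: 18 × 21 = 378 days after Nov 27, 2011.
Nov has 30 days — 3 days to the end of Nov leaves 375.
Dec has 31 days (344 left).
Jan has 31 days (313 left).
Feb has 29 days (284 left).
Mar has 31 days (253 left).
Apr has 30 days (223 left).
May has 31 days (192 left).
Jun has 30 days (162 left).
Jul has 31 days (131 left).
Aug has 31 days (100 left).
Sep has 30 days (70 left).
Oct has 31 days (39 left).
Nov has 30 days (9 left).
9 days into Dec → Dec 9, 2012.

Dec 9, 2012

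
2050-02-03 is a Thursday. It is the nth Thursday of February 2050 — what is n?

Day 3 falls in week ⌈3/7⌉ of the month.
Days 1–7 hold the 1st Thursday, 8–14 the 2nd, 15–21 the 3rd, 22–28 the 4th, 29–31 the 5th.
3 is in the range for the 1st.

1st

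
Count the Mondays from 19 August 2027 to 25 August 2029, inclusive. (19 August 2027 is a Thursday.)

19 August 2027 is a Thursday; the first Monday on or after it is 23 August 2027 (4 days later).
From 23 August 2027 to 25 August 2029: 130 + 366 + 237 = 733 days (rest of 2027, 2028, to 25 August 2029 in 2029).
733 ÷ 7 = 104 full weeks with remainder 5, so 104 more Mondays after the first → 105.

105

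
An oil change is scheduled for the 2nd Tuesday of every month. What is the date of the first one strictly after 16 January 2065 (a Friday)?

10 February 2065

January 2065 starts on a Thursday; its first Tuesday is the 6th, so the 2nd Tuesday is the 13th — 13 January 2065.
That is not after 16 January 2065, so look at February 2065.
February 2065 starts on a Sunday; its first Tuesday is the 3rd, so the 2nd Tuesday is the 10th — 10 February 2065.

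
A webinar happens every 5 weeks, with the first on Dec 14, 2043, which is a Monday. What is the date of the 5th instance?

May 2, 2044

The 5th occurrence is 4 intervals after the first: 4 × 35 = 140 days after Dec 14, 2043.
Dec has 31 days — 17 days to the end of Dec leaves 123.
Jan has 31 days (92 left).
Feb has 29 days (63 left).
Mar has 31 days (32 left).
Apr has 30 days (2 left).
2 days into May → May 2, 2044.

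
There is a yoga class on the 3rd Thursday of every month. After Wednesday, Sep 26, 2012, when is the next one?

Oct 18, 2012

Sep 2012 starts on a Saturday; its first Thursday is the 6th, so the 3rd Thursday is the 20th — Sep 20, 2012.
That is not after Sep 26, 2012, so look at Oct 2012.
Oct 2012 starts on a Monday; its first Thursday is the 4th, so the 3rd Thursday is the 18th — Oct 18, 2012.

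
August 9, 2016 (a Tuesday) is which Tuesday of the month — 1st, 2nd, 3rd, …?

2nd

Day 9 falls in week ⌈9/7⌉ of the month.
Days 1–7 hold the 1st Tuesday, 8–14 the 2nd, 15–21 the 3rd, 22–28 the 4th, 29–31 the 5th.
9 is in the range for the 2nd.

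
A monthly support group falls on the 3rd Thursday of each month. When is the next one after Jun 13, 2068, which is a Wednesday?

Jun 21, 2068

Jun 2068 starts on a Friday; its first Thursday is the 7th, so the 3rd Thursday is the 21st — Jun 21, 2068.
Jun 21, 2068 is after Jun 13, 2068, so that is the next one.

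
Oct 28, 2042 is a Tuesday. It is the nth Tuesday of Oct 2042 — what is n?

4th

Day 28 falls in week ⌈28/7⌉ of the month.
Days 1–7 hold the 1st Tuesday, 8–14 the 2nd, 15–21 the 3rd, 22–28 the 4th, 29–31 the 5th.
28 is in the range for the 4th.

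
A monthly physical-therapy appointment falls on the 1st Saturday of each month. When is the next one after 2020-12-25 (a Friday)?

December 2020 starts on a Tuesday, so its 1st Saturday is 2020-12-05 (4 days in).
That is not after 2020-12-25, so look at January 2021.
January 2021 starts on a Friday, so its 1st Saturday is 2021-01-02 (1 day in).

2021-01-02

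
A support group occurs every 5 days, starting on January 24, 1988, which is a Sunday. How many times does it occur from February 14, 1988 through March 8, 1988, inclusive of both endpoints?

4

Occurrences land 5·i days after January 24, 1988 for i = 0, 1, 2, …
February 14, 1988 is 21 days after the start; 21 ÷ 5 = 4 remainder 1; since the remainder is 1, round up to i = 5. First occurrence in the window: #6 on February 18, 1988 (5×5 = 25 days in).
March 8, 1988 is 44 days after the start; 44 ÷ 5 = 8 remainder 4. Last occurrence in the window: #9 on March 4, 1988.
Occurrences #6 through #9: 4 in total.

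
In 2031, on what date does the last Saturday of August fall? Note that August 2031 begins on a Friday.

August 2031 begins on a Friday, so the first Saturday is August 2 (1 day later).
August 2031 has 31 days. Adding weeks: 2, 9, 16, 23, 30 — the last one ≤ 31 is the 30th.

30 August 2031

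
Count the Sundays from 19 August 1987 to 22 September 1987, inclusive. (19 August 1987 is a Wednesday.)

19 August 1987 is a Wednesday; the first Sunday on or after it is 23 August 1987 (4 days later).
From 23 August 1987 to 22 September 1987: 8 + 22 = 30 days (rest of August, September).
30 ÷ 7 = 4 full weeks with remainder 2, so 4 more Sundays after the first → 5.

5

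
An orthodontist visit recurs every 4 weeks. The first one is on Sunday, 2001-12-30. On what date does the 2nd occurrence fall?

The 2nd occurrence is 1 interval after the first: 1 × 28 = 28 days after 2001-12-30.
December has 31 days — 1 day to the end of December leaves 27.
27 days into January → 2002-01-27.

2002-01-27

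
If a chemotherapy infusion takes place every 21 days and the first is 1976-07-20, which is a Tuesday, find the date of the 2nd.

1976-08-10

The 2nd occurrence is 1 interval after the first: 1 × 21 = 21 days after 1976-07-20.
July has 31 days — 11 days to the end of July leaves 10.
10 days into August → 1976-08-10.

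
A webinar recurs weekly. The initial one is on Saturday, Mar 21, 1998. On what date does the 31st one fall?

Oct 17, 1998

The 31st occurrence is 30 intervals after the first: 30 × 7 = 210 days after Mar 21, 1998.
Mar has 31 days — 10 days to the end of Mar leaves 200.
Apr has 30 days (170 left).
May has 31 days (139 left).
Jun has 30 days (109 left).
Jul has 31 days (78 left).
Aug has 31 days (47 left).
Sep has 30 days (17 left).
17 days into Oct → Oct 17, 1998.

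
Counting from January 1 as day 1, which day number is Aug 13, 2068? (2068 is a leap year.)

Days in months before Aug: 31 + 29 + 31 + 30 + 31 + 30 + 31 = 213.
Plus 13 days into Aug → day 226.

226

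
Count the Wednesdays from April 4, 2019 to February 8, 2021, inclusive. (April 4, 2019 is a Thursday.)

April 4, 2019 is a Thursday; the first Wednesday on or after it is April 10, 2019 (6 days later).
From April 10, 2019 to February 8, 2021: 265 + 366 + 39 = 670 days (rest of 2019, 2020, to February 8, 2021 in 2021).
670 ÷ 7 = 95 full weeks with remainder 5, so 95 more Wednesdays after the first → 96.

96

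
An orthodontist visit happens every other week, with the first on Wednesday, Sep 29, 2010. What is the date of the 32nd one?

The 32nd occurrence is 31 intervals after the first: 31 × 14 = 434 days after Sep 29, 2010.
Sep has 30 days — 1 day to the end of Sep leaves 433.
From end of Sep to end of 2010 is 92 days (341 left).
Jan has 31 days (310 left).
Feb has 28 days (282 left).
Mar has 31 days (251 left).
Apr has 30 days (221 left).
May has 31 days (190 left).
Jun has 30 days (160 left).
Jul has 31 days (129 left).
Aug has 31 days (98 left).
Sep has 30 days (68 left).
Oct has 31 days (37 left).
Nov has 30 days (7 left).
7 days into Dec → Dec 7, 2011.

Dec 7, 2011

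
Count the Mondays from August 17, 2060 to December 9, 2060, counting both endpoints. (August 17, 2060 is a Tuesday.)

August 17, 2060 is a Tuesday; the first Monday on or after it is August 23, 2060 (6 days later).
From August 23, 2060 to December 9, 2060: 8 + 30 + 31 + 30 + 9 = 108 days (rest of August, September, October, November, December).
108 ÷ 7 = 15 full weeks with remainder 3, so 15 more Mondays after the first → 16.

16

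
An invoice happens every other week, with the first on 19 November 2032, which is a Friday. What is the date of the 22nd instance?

The 22nd occurrence is 21 intervals after the first: 21 × 14 = 294 days after 19 November 2032.
November has 30 days — 11 days to the end of November leaves 283.
December has 31 days (252 left).
January has 31 days (221 left).
February has 28 days (193 left).
March has 31 days (162 left).
April has 30 days (132 left).
May has 31 days (101 left).
June has 30 days (71 left).
July has 31 days (40 left).
August has 31 days (9 left).
9 days into September → 9 September 2033.

9 September 2033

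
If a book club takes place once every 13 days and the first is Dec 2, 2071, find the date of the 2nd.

The 2nd occurrence is 1 interval after the first: 1 × 13 = 13 days after Dec 2, 2071.
13 days later is Dec 15, 2071.

Dec 15, 2071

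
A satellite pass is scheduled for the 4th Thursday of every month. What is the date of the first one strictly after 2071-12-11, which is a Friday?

2071-12-24

December 2071 starts on a Tuesday; its first Thursday is the 3rd, so the 4th Thursday is the 24th — 2071-12-24.
2071-12-24 is after 2071-12-11, so that is the next one.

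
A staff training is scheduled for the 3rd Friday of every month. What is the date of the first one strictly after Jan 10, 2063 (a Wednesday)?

Jan 2063 starts on a Monday; its first Friday is the 5th, so the 3rd Friday is the 19th — Jan 19, 2063.
Jan 19, 2063 is after Jan 10, 2063, so that is the next one.

Jan 19, 2063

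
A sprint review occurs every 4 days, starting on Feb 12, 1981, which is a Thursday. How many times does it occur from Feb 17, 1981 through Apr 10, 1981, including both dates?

Occurrences land 4·i days after Feb 12, 1981 for i = 0, 1, 2, …
Feb 17, 1981 is 5 days after the start; 5 ÷ 4 = 1 remainder 1; since the remainder is 1, round up to i = 2. First occurrence in the window: #3 on Feb 20, 1981 (2×4 = 8 days in).
Apr 10, 1981 is 57 days after the start; 57 ÷ 4 = 14 remainder 1. Last occurrence in the window: #15 on Apr 9, 1981.
Occurrences #3 through #15: 13 in total.

13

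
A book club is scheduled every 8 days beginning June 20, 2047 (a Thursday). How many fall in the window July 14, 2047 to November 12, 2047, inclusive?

16

Occurrences land 8·i days after June 20, 2047 for i = 0, 1, 2, …
July 14, 2047 is 24 days after the start; 24 ÷ 8 = 3 remainder 0. First occurrence in the window: #4 on July 14, 2047 (3×8 = 24 days in).
November 12, 2047 is 145 days after the start; 145 ÷ 8 = 18 remainder 1. Last occurrence in the window: #19 on November 11, 2047.
Occurrences #4 through #19: 16 in total.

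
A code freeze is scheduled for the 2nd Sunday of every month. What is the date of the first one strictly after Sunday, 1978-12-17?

1979-01-14

December 1978 starts on a Friday; its first Sunday is the 3rd, so the 2nd Sunday is the 10th — 1978-12-10.
That is not after 1978-12-17, so look at January 1979.
January 1979 starts on a Monday; its first Sunday is the 7th, so the 2nd Sunday is the 14th — 1979-01-14.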